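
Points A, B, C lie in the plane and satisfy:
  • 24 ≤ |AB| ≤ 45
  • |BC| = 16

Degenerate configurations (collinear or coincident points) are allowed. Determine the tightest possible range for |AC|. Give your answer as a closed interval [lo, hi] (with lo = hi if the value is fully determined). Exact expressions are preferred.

|AC| ∈ [8, 61]  (≈ [8.0000, 61.0000])

|AB| ∈ [24, 45]
|BC| ∈ {16}
|AC| ∈ [8, 61]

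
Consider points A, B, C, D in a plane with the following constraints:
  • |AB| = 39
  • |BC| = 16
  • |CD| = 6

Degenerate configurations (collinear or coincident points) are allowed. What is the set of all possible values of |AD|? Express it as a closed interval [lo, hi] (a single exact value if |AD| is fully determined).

|AD| ∈ [17, 61]  (≈ [17.0000, 61.0000])

|AB| ∈ {39}
|BC| ∈ {16}
|CD| ∈ {6}
|AC| ∈ [23, 55]
|BD| ∈ [10, 22]
|AD| ∈ [17, 61]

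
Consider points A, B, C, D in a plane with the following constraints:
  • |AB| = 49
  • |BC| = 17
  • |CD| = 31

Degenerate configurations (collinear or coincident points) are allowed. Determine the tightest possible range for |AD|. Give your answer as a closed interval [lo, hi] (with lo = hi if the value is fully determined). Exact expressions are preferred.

|AB| ∈ {49}
|BC| ∈ {17}
|CD| ∈ {31}
|AC| ∈ [32, 66]
|BD| ∈ [14, 48]
|AD| ∈ [1, 97]

|AD| ∈ [1, 97]  (≈ [1.0000, 97.0000])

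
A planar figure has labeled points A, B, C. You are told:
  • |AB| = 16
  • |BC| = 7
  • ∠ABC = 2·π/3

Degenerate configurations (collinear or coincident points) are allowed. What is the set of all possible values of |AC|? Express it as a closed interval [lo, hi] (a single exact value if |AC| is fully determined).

|AB| ∈ {16}
|BC| ∈ {7}
|AC| ∈ {√(417)}

|AC| = √(417)  (≈ 20.4206)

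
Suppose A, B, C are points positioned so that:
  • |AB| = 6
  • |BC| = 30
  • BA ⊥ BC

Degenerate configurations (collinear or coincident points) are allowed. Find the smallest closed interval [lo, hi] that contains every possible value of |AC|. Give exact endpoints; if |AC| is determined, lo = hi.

|AB| ∈ {6}
|BC| ∈ {30}
|AC| ∈ {6·√(26)}

|AC| = 6·√(26)  (≈ 30.5941)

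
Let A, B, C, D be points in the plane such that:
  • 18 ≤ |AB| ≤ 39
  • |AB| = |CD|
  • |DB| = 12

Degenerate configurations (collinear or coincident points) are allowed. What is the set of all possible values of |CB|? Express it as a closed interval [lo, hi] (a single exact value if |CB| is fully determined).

|CB| ∈ [6, 51]  (≈ [6.0000, 51.0000])

|AB| ∈ [18, 39]
|BD| ∈ {12}
|CD| ∈ [18, 39]
|AD| ∈ [6, 51]
|BC| ∈ [6, 51]
|AC| ∈ [0, 90]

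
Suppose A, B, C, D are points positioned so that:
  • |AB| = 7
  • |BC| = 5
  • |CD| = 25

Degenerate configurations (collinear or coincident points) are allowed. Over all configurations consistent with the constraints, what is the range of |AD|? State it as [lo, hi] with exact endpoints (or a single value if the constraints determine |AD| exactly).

|AB| ∈ {7}
|BC| ∈ {5}
|CD| ∈ {25}
|AC| ∈ [2, 12]
|BD| ∈ [20, 30]
|AD| ∈ [13, 37]

|AD| ∈ [13, 37]  (≈ [13.0000, 37.0000])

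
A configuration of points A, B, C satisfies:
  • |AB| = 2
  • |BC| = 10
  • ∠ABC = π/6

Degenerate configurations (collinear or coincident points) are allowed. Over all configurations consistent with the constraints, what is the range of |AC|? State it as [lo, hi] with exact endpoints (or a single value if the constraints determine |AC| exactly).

|AB| ∈ {2}
|BC| ∈ {10}
|AC| ∈ {2·√(26 - 5·√(3))}

|AC| = 2·√(26 - 5·√(3))  (≈ 8.3282)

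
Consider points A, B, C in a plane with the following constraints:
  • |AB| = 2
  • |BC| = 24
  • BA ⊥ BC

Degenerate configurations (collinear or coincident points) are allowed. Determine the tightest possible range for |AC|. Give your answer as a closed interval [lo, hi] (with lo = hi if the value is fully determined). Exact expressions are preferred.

|AB| ∈ {2}
|BC| ∈ {24}
|AC| ∈ {2·√(145)}

|AC| = 2·√(145)  (≈ 24.0832)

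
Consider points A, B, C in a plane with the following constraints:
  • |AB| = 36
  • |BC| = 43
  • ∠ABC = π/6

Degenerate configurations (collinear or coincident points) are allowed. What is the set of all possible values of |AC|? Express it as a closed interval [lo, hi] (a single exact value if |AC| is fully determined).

|AC| = √(3145 - 1548·√(3))  (≈ 21.5357)

|AB| ∈ {36}
|BC| ∈ {43}
|AC| ∈ {√(3145 - 1548·√(3))}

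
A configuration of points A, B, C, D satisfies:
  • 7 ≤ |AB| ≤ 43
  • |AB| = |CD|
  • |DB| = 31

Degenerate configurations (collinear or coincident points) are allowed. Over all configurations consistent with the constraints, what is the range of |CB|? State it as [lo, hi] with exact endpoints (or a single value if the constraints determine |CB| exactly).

|AB| ∈ [7, 43]
|BD| ∈ {31}
|CD| ∈ [7, 43]
|AD| ∈ [0, 74]
|BC| ∈ [0, 74]
|AC| ∈ [0, 117]

|CB| ∈ [0, 74]  (≈ [0.0000, 74.0000])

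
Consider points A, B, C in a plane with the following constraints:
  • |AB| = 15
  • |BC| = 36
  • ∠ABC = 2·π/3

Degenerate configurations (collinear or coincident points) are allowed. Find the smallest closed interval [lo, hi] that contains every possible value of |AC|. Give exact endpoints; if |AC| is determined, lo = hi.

|AB| ∈ {15}
|BC| ∈ {36}
|AC| ∈ {3·√(229)}

|AC| = 3·√(229)  (≈ 45.3982)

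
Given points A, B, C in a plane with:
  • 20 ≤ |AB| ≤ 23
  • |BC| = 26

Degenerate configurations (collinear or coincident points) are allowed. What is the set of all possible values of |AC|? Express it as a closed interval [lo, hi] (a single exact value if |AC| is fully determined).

|AC| ∈ [3, 49]  (≈ [3.0000, 49.0000])

|AB| ∈ [20, 23]
|BC| ∈ {26}
|AC| ∈ [3, 49]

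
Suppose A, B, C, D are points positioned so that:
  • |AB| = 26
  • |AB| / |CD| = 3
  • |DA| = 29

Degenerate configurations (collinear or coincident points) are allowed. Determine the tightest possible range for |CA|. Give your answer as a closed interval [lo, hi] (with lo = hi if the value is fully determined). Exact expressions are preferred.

|AB| ∈ {26}
|AD| ∈ {29}
|CD| ∈ {26/3}
|BD| ∈ [3, 55]
|AC| ∈ [61/3, 113/3]
|BC| ∈ [0, 191/3]

|CA| ∈ [61/3, 113/3]  (≈ [20.3333, 37.6667])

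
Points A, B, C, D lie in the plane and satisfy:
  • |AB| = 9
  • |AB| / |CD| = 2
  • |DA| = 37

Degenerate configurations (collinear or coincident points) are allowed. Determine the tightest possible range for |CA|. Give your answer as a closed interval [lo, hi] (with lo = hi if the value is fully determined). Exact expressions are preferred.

|CA| ∈ [65/2, 83/2]  (≈ [32.5000, 41.5000])

|AB| ∈ {9}
|AD| ∈ {37}
|CD| ∈ {9/2}
|BD| ∈ [28, 46]
|AC| ∈ [65/2, 83/2]
|BC| ∈ [47/2, 101/2]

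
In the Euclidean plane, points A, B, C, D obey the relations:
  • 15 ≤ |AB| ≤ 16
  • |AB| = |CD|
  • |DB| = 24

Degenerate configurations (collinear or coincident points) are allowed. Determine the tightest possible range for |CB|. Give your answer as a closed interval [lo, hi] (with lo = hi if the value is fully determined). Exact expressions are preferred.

|AB| ∈ [15, 16]
|BD| ∈ {24}
|CD| ∈ [15, 16]
|AD| ∈ [8, 40]
|BC| ∈ [8, 40]
|AC| ∈ [0, 56]

|CB| ∈ [8, 40]  (≈ [8.0000, 40.0000])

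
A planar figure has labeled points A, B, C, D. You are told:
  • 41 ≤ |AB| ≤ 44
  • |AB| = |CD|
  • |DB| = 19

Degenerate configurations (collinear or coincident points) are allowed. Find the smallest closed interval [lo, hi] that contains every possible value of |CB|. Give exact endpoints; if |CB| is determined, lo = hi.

|AB| ∈ [41, 44]
|BD| ∈ {19}
|CD| ∈ [41, 44]
|AD| ∈ [22, 63]
|BC| ∈ [22, 63]
|AC| ∈ [0, 107]

|CB| ∈ [22, 63]  (≈ [22.0000, 63.0000])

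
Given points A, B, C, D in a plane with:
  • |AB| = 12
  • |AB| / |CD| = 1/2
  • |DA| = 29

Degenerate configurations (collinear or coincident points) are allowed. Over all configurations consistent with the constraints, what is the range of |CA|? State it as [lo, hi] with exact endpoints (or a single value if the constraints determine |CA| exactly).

|AB| ∈ {12}
|AD| ∈ {29}
|CD| ∈ {24}
|BD| ∈ [17, 41]
|AC| ∈ [5, 53]
|BC| ∈ [0, 65]

|CA| ∈ [5, 53]  (≈ [5.0000, 53.0000])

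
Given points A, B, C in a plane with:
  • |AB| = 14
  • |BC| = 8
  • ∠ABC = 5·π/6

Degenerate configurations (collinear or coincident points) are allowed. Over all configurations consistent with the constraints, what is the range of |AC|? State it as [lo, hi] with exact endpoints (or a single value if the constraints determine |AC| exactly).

|AB| ∈ {14}
|BC| ∈ {8}
|AC| ∈ {2·√(28·√(3) + 65)}

|AC| = 2·√(28·√(3) + 65)  (≈ 21.3070)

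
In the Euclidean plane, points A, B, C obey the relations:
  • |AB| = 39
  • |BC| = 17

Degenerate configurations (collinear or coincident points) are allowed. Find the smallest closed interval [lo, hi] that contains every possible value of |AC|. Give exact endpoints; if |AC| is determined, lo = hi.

|AC| ∈ [22, 56]  (≈ [22.0000, 56.0000])

|AB| ∈ {39}
|BC| ∈ {17}
|AC| ∈ [22, 56]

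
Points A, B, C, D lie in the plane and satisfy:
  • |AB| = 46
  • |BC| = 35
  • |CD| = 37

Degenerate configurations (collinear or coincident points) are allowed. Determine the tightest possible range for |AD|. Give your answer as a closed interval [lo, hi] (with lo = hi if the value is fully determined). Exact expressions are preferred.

|AD| ∈ [0, 118]  (≈ [0.0000, 118.0000])

|AB| ∈ {46}
|BC| ∈ {35}
|CD| ∈ {37}
|AC| ∈ [11, 81]
|BD| ∈ [2, 72]
|AD| ∈ [0, 118]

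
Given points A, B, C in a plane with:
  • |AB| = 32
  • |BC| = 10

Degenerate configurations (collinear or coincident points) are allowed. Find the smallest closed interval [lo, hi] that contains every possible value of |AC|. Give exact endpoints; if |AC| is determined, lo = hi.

|AC| ∈ [22, 42]  (≈ [22.0000, 42.0000])

|AB| ∈ {32}
|BC| ∈ {10}
|AC| ∈ [22, 42]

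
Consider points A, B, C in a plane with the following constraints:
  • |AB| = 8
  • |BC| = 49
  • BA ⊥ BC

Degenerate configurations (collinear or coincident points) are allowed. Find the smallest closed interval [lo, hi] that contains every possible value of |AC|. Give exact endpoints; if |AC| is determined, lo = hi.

|AC| = √(2465)  (≈ 49.6488)

|AB| ∈ {8}
|BC| ∈ {49}
|AC| ∈ {√(2465)}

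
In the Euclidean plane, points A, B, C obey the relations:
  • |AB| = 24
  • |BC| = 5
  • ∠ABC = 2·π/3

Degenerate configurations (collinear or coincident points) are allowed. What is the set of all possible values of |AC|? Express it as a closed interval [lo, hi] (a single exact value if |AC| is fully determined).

|AC| = √(721)  (≈ 26.8514)

|AB| ∈ {24}
|BC| ∈ {5}
|AC| ∈ {√(721)}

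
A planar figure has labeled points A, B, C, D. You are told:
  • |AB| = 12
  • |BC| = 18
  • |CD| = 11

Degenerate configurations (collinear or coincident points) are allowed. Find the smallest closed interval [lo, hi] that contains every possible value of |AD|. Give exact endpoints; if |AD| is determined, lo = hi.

|AD| ∈ [0, 41]  (≈ [0.0000, 41.0000])

|AB| ∈ {12}
|BC| ∈ {18}
|CD| ∈ {11}
|AC| ∈ [6, 30]
|BD| ∈ [7, 29]
|AD| ∈ [0, 41]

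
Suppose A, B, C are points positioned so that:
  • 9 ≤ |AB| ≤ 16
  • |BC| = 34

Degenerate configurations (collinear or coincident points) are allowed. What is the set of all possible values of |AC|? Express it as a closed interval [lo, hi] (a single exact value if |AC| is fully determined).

|AB| ∈ [9, 16]
|BC| ∈ {34}
|AC| ∈ [18, 50]

|AC| ∈ [18, 50]  (≈ [18.0000, 50.0000])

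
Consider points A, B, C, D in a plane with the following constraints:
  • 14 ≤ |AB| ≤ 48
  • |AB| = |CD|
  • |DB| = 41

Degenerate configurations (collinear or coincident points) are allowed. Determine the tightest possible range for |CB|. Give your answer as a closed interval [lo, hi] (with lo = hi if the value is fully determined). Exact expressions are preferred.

|CB| ∈ [0, 89]  (≈ [0.0000, 89.0000])

|AB| ∈ [14, 48]
|BD| ∈ {41}
|CD| ∈ [14, 48]
|AD| ∈ [0, 89]
|BC| ∈ [0, 89]
|AC| ∈ [0, 137]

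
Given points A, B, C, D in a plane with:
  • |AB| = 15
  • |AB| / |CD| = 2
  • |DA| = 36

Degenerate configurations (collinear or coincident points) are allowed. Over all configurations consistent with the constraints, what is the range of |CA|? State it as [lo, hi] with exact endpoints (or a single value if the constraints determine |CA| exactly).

|AB| ∈ {15}
|AD| ∈ {36}
|CD| ∈ {15/2}
|BD| ∈ [21, 51]
|AC| ∈ [57/2, 87/2]
|BC| ∈ [27/2, 117/2]

|CA| ∈ [57/2, 87/2]  (≈ [28.5000, 43.5000])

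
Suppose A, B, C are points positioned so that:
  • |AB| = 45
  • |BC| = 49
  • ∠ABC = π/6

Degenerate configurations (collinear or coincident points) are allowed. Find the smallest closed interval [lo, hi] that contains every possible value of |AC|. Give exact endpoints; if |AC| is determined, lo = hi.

|AC| = √(4426 - 2205·√(3))  (≈ 24.6339)

|AB| ∈ {45}
|BC| ∈ {49}
|AC| ∈ {√(4426 - 2205·√(3))}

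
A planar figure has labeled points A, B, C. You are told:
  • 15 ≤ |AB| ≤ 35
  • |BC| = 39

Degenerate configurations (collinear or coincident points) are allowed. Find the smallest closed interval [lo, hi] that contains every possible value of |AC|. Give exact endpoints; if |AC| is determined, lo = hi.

|AC| ∈ [4, 74]  (≈ [4.0000, 74.0000])

|AB| ∈ [15, 35]
|BC| ∈ {39}
|AC| ∈ [4, 74]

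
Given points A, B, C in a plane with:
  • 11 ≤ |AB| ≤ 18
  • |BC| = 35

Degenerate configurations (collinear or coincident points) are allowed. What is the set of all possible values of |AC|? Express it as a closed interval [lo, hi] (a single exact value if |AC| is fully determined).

|AC| ∈ [17, 53]  (≈ [17.0000, 53.0000])

|AB| ∈ [11, 18]
|BC| ∈ {35}
|AC| ∈ [17, 53]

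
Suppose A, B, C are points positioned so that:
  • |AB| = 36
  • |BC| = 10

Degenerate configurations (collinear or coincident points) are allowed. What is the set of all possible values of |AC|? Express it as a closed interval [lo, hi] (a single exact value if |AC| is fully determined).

|AC| ∈ [26, 46]  (≈ [26.0000, 46.0000])

|AB| ∈ {36}
|BC| ∈ {10}
|AC| ∈ [26, 46]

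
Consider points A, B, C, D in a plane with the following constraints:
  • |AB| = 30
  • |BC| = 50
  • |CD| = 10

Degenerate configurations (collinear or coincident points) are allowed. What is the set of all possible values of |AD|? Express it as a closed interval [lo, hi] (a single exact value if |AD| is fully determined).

|AD| ∈ [10, 90]  (≈ [10.0000, 90.0000])

|AB| ∈ {30}
|BC| ∈ {50}
|CD| ∈ {10}
|AC| ∈ [20, 80]
|BD| ∈ [40, 60]
|AD| ∈ [10, 90]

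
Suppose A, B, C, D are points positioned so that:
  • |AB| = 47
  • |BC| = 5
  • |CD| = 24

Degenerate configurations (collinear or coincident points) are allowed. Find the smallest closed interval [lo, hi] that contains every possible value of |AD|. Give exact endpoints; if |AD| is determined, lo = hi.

|AB| ∈ {47}
|BC| ∈ {5}
|CD| ∈ {24}
|AC| ∈ [42, 52]
|BD| ∈ [19, 29]
|AD| ∈ [18, 76]

|AD| ∈ [18, 76]  (≈ [18.0000, 76.0000])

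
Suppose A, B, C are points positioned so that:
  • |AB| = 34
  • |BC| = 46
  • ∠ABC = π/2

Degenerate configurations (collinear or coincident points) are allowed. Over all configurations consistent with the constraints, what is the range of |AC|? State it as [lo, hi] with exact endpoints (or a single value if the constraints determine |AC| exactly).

|AC| = 2·√(818)  (≈ 57.2014)

|AB| ∈ {34}
|BC| ∈ {46}
|AC| ∈ {2·√(818)}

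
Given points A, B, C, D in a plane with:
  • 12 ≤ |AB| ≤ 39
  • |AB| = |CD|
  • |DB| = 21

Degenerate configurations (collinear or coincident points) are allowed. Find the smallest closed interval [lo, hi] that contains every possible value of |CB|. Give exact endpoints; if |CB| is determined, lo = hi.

|CB| ∈ [0, 60]  (≈ [0.0000, 60.0000])

|AB| ∈ [12, 39]
|BD| ∈ {21}
|CD| ∈ [12, 39]
|AD| ∈ [0, 60]
|BC| ∈ [0, 60]
|AC| ∈ [0, 99]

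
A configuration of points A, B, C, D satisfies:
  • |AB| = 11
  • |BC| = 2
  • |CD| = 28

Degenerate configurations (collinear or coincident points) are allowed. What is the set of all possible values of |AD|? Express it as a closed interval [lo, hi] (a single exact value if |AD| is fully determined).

|AD| ∈ [15, 41]  (≈ [15.0000, 41.0000])

|AB| ∈ {11}
|BC| ∈ {2}
|CD| ∈ {28}
|AC| ∈ [9, 13]
|BD| ∈ [26, 30]
|AD| ∈ [15, 41]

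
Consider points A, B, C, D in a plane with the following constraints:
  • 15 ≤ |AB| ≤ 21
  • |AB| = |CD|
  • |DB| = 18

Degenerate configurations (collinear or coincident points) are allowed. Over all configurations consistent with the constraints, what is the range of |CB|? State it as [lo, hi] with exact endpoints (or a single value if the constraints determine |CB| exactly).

|CB| ∈ [0, 39]  (≈ [0.0000, 39.0000])

|AB| ∈ [15, 21]
|BD| ∈ {18}
|CD| ∈ [15, 21]
|AD| ∈ [0, 39]
|BC| ∈ [0, 39]
|AC| ∈ [0, 60]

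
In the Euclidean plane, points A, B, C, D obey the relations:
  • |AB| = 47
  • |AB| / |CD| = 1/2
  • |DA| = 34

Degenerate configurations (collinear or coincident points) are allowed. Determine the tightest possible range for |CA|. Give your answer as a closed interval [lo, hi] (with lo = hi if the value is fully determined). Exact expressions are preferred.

|AB| ∈ {47}
|AD| ∈ {34}
|CD| ∈ {94}
|BD| ∈ [13, 81]
|AC| ∈ [60, 128]
|BC| ∈ [13, 175]

|CA| ∈ [60, 128]  (≈ [60.0000, 128.0000])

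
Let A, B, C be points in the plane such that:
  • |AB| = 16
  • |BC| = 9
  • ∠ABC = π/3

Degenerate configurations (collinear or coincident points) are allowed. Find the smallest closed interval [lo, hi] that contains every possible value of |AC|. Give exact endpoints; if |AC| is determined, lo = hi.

|AB| ∈ {16}
|BC| ∈ {9}
|AC| ∈ {√(193)}

|AC| = √(193)  (≈ 13.8924)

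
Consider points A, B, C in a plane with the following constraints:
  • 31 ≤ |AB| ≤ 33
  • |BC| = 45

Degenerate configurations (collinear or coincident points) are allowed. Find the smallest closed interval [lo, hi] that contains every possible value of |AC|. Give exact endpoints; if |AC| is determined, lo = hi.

|AB| ∈ [31, 33]
|BC| ∈ {45}
|AC| ∈ [12, 78]

|AC| ∈ [12, 78]  (≈ [12.0000, 78.0000])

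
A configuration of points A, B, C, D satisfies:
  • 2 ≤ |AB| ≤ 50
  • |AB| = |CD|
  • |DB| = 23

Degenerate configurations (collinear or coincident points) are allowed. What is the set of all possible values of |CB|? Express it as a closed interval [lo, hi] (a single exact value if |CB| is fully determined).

|AB| ∈ [2, 50]
|BD| ∈ {23}
|CD| ∈ [2, 50]
|AD| ∈ [0, 73]
|BC| ∈ [0, 73]
|AC| ∈ [0, 123]

|CB| ∈ [0, 73]  (≈ [0.0000, 73.0000])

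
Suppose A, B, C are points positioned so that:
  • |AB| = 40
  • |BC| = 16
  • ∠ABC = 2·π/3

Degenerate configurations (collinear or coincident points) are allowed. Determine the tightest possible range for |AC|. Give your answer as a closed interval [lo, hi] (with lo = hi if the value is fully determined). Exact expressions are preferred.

|AB| ∈ {40}
|BC| ∈ {16}
|AC| ∈ {8·√(39)}

|AC| = 8·√(39)  (≈ 49.9600)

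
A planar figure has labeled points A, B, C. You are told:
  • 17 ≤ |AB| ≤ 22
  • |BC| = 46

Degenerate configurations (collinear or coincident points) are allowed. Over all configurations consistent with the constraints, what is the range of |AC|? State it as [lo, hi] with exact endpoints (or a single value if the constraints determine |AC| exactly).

|AC| ∈ [24, 68]  (≈ [24.0000, 68.0000])

|AB| ∈ [17, 22]
|BC| ∈ {46}
|AC| ∈ [24, 68]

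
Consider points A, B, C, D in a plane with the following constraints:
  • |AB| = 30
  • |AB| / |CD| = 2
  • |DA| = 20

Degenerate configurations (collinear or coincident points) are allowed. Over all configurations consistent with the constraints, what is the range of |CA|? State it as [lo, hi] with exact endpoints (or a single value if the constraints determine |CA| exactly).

|CA| ∈ [5, 35]  (≈ [5.0000, 35.0000])

|AB| ∈ {30}
|AD| ∈ {20}
|CD| ∈ {15}
|BD| ∈ [10, 50]
|AC| ∈ [5, 35]
|BC| ∈ [0, 65]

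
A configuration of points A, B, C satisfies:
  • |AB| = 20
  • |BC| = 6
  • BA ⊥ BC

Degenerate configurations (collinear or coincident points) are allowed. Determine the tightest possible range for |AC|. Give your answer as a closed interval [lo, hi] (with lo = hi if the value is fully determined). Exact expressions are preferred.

|AB| ∈ {20}
|BC| ∈ {6}
|AC| ∈ {2·√(109)}

|AC| = 2·√(109)  (≈ 20.8806)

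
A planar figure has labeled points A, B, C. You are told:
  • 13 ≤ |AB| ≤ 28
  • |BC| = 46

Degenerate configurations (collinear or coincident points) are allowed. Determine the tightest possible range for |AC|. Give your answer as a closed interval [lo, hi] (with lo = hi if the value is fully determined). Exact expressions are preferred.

|AB| ∈ [13, 28]
|BC| ∈ {46}
|AC| ∈ [18, 74]

|AC| ∈ [18, 74]  (≈ [18.0000, 74.0000])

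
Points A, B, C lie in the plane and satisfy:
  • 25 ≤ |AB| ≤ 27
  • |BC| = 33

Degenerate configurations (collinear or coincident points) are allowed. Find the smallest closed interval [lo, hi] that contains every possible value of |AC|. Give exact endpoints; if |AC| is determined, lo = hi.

|AC| ∈ [6, 60]  (≈ [6.0000, 60.0000])

|AB| ∈ [25, 27]
|BC| ∈ {33}
|AC| ∈ [6, 60]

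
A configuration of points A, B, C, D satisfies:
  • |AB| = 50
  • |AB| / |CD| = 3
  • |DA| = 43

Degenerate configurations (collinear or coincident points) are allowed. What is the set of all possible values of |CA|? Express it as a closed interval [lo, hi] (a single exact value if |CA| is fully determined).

|CA| ∈ [79/3, 179/3]  (≈ [26.3333, 59.6667])

|AB| ∈ {50}
|AD| ∈ {43}
|CD| ∈ {50/3}
|BD| ∈ [7, 93]
|AC| ∈ [79/3, 179/3]
|BC| ∈ [0, 329/3]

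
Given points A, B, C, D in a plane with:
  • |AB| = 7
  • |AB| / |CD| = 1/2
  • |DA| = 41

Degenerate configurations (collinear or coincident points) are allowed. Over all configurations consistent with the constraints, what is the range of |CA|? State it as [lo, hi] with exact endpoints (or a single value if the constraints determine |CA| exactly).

|AB| ∈ {7}
|AD| ∈ {41}
|CD| ∈ {14}
|BD| ∈ [34, 48]
|AC| ∈ [27, 55]
|BC| ∈ [20, 62]

|CA| ∈ [27, 55]  (≈ [27.0000, 55.0000])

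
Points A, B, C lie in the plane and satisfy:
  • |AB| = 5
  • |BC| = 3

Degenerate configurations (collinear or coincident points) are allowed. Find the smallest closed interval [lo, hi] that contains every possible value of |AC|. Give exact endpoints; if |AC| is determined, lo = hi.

|AC| ∈ [2, 8]  (≈ [2.0000, 8.0000])

|AB| ∈ {5}
|BC| ∈ {3}
|AC| ∈ [2, 8]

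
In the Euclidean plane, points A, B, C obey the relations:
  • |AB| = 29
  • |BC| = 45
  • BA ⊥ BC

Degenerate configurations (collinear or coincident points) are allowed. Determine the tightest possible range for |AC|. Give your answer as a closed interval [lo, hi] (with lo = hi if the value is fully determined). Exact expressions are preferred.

|AC| = √(2866)  (≈ 53.5350)

|AB| ∈ {29}
|BC| ∈ {45}
|AC| ∈ {√(2866)}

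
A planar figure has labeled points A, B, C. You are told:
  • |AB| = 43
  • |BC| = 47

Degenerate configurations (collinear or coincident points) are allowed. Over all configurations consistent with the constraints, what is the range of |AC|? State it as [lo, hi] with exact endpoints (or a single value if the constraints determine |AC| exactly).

|AB| ∈ {43}
|BC| ∈ {47}
|AC| ∈ [4, 90]

|AC| ∈ [4, 90]  (≈ [4.0000, 90.0000])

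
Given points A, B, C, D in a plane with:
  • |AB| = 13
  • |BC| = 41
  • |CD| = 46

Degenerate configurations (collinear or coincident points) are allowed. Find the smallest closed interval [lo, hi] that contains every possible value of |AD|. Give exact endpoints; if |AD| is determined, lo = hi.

|AD| ∈ [0, 100]  (≈ [0.0000, 100.0000])

|AB| ∈ {13}
|BC| ∈ {41}
|CD| ∈ {46}
|AC| ∈ [28, 54]
|BD| ∈ [5, 87]
|AD| ∈ [0, 100]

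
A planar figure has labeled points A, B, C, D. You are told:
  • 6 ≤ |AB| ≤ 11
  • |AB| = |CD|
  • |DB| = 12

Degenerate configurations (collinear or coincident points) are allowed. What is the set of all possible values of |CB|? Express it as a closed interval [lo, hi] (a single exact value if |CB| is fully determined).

|AB| ∈ [6, 11]
|BD| ∈ {12}
|CD| ∈ [6, 11]
|AD| ∈ [1, 23]
|BC| ∈ [1, 23]
|AC| ∈ [0, 34]

|CB| ∈ [1, 23]  (≈ [1.0000, 23.0000])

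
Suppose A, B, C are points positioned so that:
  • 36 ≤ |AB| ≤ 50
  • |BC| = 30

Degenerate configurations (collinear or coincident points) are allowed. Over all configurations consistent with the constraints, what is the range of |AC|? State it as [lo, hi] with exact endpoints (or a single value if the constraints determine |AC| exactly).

|AB| ∈ [36, 50]
|BC| ∈ {30}
|AC| ∈ [6, 80]

|AC| ∈ [6, 80]  (≈ [6.0000, 80.0000])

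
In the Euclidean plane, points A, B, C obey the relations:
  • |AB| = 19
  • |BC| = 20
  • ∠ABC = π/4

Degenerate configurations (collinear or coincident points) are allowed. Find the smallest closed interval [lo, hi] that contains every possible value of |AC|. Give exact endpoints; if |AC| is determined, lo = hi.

|AB| ∈ {19}
|BC| ∈ {20}
|AC| ∈ {√(761 - 380·√(2))}

|AC| = √(761 - 380·√(2))  (≈ 14.9532)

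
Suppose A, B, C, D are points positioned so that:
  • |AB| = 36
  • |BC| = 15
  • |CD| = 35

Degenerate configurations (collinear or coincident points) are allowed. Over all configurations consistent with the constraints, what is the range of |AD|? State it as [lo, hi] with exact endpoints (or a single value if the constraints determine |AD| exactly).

|AD| ∈ [0, 86]  (≈ [0.0000, 86.0000])

|AB| ∈ {36}
|BC| ∈ {15}
|CD| ∈ {35}
|AC| ∈ [21, 51]
|BD| ∈ [20, 50]
|AD| ∈ [0, 86]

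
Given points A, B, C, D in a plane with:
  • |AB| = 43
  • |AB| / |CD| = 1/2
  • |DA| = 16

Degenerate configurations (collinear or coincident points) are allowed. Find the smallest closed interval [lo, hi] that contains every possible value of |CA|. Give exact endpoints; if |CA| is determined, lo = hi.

|AB| ∈ {43}
|AD| ∈ {16}
|CD| ∈ {86}
|BD| ∈ [27, 59]
|AC| ∈ [70, 102]
|BC| ∈ [27, 145]

|CA| ∈ [70, 102]  (≈ [70.0000, 102.0000])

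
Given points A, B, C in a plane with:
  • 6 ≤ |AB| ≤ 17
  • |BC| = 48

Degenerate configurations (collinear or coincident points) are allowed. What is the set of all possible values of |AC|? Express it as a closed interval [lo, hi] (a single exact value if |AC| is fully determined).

|AC| ∈ [31, 65]  (≈ [31.0000, 65.0000])

|AB| ∈ [6, 17]
|BC| ∈ {48}
|AC| ∈ [31, 65]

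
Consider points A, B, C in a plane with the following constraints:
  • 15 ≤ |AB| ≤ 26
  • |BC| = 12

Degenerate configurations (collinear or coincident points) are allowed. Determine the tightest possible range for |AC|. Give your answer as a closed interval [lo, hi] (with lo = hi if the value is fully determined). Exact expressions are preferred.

|AB| ∈ [15, 26]
|BC| ∈ {12}
|AC| ∈ [3, 38]

|AC| ∈ [3, 38]  (≈ [3.0000, 38.0000])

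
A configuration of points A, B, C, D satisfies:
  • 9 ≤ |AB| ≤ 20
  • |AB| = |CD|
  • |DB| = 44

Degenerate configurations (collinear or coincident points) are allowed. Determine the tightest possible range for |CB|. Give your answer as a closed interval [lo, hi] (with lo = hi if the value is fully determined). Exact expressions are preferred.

|AB| ∈ [9, 20]
|BD| ∈ {44}
|CD| ∈ [9, 20]
|AD| ∈ [24, 64]
|BC| ∈ [24, 64]
|AC| ∈ [4, 84]

|CB| ∈ [24, 64]  (≈ [24.0000, 64.0000])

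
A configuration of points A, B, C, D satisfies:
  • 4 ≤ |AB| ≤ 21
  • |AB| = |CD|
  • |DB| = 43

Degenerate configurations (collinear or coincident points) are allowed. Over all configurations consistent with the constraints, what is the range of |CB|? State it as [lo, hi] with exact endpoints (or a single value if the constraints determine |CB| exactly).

|CB| ∈ [22, 64]  (≈ [22.0000, 64.0000])

|AB| ∈ [4, 21]
|BD| ∈ {43}
|CD| ∈ [4, 21]
|AD| ∈ [22, 64]
|BC| ∈ [22, 64]
|AC| ∈ [1, 85]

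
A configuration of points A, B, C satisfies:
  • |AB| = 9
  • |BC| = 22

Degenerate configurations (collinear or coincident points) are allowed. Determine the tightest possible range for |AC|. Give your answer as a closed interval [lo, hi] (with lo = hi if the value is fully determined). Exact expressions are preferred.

|AC| ∈ [13, 31]  (≈ [13.0000, 31.0000])

|AB| ∈ {9}
|BC| ∈ {22}
|AC| ∈ [13, 31]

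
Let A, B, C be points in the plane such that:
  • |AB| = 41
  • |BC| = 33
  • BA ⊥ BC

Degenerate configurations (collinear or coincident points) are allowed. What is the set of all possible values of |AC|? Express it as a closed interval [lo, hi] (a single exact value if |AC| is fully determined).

|AB| ∈ {41}
|BC| ∈ {33}
|AC| ∈ {√(2770)}

|AC| = √(2770)  (≈ 52.6308)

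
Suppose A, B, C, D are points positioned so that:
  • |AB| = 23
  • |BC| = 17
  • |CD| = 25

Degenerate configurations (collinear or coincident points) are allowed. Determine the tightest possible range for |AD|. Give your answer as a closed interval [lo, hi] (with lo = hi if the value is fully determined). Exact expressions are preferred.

|AB| ∈ {23}
|BC| ∈ {17}
|CD| ∈ {25}
|AC| ∈ [6, 40]
|BD| ∈ [8, 42]
|AD| ∈ [0, 65]

|AD| ∈ [0, 65]  (≈ [0.0000, 65.0000])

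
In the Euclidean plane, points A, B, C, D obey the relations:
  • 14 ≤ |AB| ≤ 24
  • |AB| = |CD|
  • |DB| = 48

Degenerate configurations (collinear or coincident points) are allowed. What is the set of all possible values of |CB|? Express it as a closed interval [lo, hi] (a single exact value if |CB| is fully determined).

|CB| ∈ [24, 72]  (≈ [24.0000, 72.0000])

|AB| ∈ [14, 24]
|BD| ∈ {48}
|CD| ∈ [14, 24]
|AD| ∈ [24, 72]
|BC| ∈ [24, 72]
|AC| ∈ [0, 96]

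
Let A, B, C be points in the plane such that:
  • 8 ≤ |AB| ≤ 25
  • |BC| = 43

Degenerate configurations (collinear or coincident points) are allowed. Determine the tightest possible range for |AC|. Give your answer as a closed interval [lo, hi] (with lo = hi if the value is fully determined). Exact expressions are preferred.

|AB| ∈ [8, 25]
|BC| ∈ {43}
|AC| ∈ [18, 68]

|AC| ∈ [18, 68]  (≈ [18.0000, 68.0000])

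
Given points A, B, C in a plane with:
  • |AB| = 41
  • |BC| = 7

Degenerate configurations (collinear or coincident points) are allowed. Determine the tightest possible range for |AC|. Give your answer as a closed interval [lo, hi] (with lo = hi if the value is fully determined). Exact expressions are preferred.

|AC| ∈ [34, 48]  (≈ [34.0000, 48.0000])

|AB| ∈ {41}
|BC| ∈ {7}
|AC| ∈ [34, 48]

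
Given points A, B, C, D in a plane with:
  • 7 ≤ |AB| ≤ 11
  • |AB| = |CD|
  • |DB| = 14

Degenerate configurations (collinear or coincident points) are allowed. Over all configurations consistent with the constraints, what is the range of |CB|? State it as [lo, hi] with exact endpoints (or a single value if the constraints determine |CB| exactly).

|AB| ∈ [7, 11]
|BD| ∈ {14}
|CD| ∈ [7, 11]
|AD| ∈ [3, 25]
|BC| ∈ [3, 25]
|AC| ∈ [0, 36]

|CB| ∈ [3, 25]  (≈ [3.0000, 25.0000])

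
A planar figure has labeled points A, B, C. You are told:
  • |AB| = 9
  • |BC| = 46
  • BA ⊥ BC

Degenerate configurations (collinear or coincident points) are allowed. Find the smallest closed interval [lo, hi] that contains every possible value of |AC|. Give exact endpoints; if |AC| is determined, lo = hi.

|AB| ∈ {9}
|BC| ∈ {46}
|AC| ∈ {13·√(13)}

|AC| = 13·√(13)  (≈ 46.8722)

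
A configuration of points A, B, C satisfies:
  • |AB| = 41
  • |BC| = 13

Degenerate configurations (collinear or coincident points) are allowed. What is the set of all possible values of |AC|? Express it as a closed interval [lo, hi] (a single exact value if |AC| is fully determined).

|AC| ∈ [28, 54]  (≈ [28.0000, 54.0000])

|AB| ∈ {41}
|BC| ∈ {13}
|AC| ∈ [28, 54]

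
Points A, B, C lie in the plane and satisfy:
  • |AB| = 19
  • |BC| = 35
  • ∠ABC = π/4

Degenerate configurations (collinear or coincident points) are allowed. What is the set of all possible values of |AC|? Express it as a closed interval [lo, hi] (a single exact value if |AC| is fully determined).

|AB| ∈ {19}
|BC| ∈ {35}
|AC| ∈ {√(1586 - 665·√(2))}

|AC| = √(1586 - 665·√(2))  (≈ 25.4076)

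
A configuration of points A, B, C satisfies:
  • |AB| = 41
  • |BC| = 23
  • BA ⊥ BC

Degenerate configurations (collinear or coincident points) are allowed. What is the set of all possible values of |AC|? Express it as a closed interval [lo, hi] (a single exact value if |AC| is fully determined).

|AB| ∈ {41}
|BC| ∈ {23}
|AC| ∈ {√(2210)}

|AC| = √(2210)  (≈ 47.0106)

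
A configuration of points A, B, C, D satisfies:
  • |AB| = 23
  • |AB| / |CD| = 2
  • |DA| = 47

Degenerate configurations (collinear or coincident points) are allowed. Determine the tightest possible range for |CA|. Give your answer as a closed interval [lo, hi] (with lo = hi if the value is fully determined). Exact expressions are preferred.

|CA| ∈ [71/2, 117/2]  (≈ [35.5000, 58.5000])

|AB| ∈ {23}
|AD| ∈ {47}
|CD| ∈ {23/2}
|BD| ∈ [24, 70]
|AC| ∈ [71/2, 117/2]
|BC| ∈ [25/2, 163/2]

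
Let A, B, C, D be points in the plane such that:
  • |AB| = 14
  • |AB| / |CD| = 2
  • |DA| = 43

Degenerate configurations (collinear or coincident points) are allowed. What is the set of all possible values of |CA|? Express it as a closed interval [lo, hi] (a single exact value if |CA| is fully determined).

|CA| ∈ [36, 50]  (≈ [36.0000, 50.0000])

|AB| ∈ {14}
|AD| ∈ {43}
|CD| ∈ {7}
|BD| ∈ [29, 57]
|AC| ∈ [36, 50]
|BC| ∈ [22, 64]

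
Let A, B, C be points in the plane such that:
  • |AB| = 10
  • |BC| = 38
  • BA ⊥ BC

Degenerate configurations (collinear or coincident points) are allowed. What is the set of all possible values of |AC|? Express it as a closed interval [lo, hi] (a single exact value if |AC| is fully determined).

|AC| = 2·√(386)  (≈ 39.2938)

|AB| ∈ {10}
|BC| ∈ {38}
|AC| ∈ {2·√(386)}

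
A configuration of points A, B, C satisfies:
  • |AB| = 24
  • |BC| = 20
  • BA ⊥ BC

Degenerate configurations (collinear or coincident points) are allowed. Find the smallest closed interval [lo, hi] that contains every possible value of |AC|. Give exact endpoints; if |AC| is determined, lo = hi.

|AC| = 4·√(61)  (≈ 31.2410)

|AB| ∈ {24}
|BC| ∈ {20}
|AC| ∈ {4·√(61)}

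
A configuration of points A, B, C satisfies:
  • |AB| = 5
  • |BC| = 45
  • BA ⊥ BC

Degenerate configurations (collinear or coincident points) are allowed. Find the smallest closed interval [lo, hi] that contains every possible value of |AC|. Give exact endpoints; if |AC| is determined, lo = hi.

|AC| = 5·√(82)  (≈ 45.2769)

|AB| ∈ {5}
|BC| ∈ {45}
|AC| ∈ {5·√(82)}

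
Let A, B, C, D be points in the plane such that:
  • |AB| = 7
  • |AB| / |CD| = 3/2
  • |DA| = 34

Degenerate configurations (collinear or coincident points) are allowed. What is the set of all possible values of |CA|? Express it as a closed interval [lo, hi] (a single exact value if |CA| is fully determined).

|CA| ∈ [88/3, 116/3]  (≈ [29.3333, 38.6667])

|AB| ∈ {7}
|AD| ∈ {34}
|CD| ∈ {14/3}
|BD| ∈ [27, 41]
|AC| ∈ [88/3, 116/3]
|BC| ∈ [67/3, 137/3]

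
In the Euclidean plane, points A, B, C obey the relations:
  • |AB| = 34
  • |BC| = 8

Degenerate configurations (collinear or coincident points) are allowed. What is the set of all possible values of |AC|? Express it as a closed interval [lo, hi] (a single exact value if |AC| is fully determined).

|AC| ∈ [26, 42]  (≈ [26.0000, 42.0000])

|AB| ∈ {34}
|BC| ∈ {8}
|AC| ∈ [26, 42]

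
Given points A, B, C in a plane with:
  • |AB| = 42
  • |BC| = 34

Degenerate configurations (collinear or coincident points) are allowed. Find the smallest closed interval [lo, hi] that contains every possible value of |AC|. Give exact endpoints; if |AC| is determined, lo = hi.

|AC| ∈ [8, 76]  (≈ [8.0000, 76.0000])

|AB| ∈ {42}
|BC| ∈ {34}
|AC| ∈ [8, 76]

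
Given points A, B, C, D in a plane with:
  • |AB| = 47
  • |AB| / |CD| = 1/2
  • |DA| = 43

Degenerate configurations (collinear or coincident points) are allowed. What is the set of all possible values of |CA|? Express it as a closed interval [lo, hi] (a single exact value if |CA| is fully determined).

|CA| ∈ [51, 137]  (≈ [51.0000, 137.0000])

|AB| ∈ {47}
|AD| ∈ {43}
|CD| ∈ {94}
|BD| ∈ [4, 90]
|AC| ∈ [51, 137]
|BC| ∈ [4, 184]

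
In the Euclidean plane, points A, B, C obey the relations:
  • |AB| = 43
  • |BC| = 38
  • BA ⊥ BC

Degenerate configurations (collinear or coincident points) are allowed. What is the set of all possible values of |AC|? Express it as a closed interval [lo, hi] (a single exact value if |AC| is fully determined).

|AC| = √(3293)  (≈ 57.3847)

|AB| ∈ {43}
|BC| ∈ {38}
|AC| ∈ {√(3293)}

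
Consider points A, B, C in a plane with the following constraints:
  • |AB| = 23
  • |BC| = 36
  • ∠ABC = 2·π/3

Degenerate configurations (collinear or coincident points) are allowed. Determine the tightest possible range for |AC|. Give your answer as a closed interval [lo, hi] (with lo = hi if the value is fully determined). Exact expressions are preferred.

|AC| = √(2653)  (≈ 51.5073)

|AB| ∈ {23}
|BC| ∈ {36}
|AC| ∈ {√(2653)}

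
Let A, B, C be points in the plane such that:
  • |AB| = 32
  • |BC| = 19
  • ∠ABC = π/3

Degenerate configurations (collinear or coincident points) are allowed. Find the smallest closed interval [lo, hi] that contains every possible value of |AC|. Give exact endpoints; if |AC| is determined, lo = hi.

|AB| ∈ {32}
|BC| ∈ {19}
|AC| ∈ {√(777)}

|AC| = √(777)  (≈ 27.8747)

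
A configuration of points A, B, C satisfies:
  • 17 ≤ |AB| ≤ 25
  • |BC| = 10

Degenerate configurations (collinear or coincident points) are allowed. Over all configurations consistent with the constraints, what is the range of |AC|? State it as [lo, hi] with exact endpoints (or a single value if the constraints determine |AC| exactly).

|AB| ∈ [17, 25]
|BC| ∈ {10}
|AC| ∈ [7, 35]

|AC| ∈ [7, 35]  (≈ [7.0000, 35.0000])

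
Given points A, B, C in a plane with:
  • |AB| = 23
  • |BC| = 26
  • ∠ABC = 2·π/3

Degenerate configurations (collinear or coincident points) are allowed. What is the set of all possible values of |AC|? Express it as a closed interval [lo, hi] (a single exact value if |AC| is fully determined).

|AC| = √(1803)  (≈ 42.4617)

|AB| ∈ {23}
|BC| ∈ {26}
|AC| ∈ {√(1803)}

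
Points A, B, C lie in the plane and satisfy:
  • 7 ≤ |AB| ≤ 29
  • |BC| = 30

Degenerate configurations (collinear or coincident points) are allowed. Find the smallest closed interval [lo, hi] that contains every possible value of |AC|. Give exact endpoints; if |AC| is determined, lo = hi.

|AC| ∈ [1, 59]  (≈ [1.0000, 59.0000])

|AB| ∈ [7, 29]
|BC| ∈ {30}
|AC| ∈ [1, 59]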